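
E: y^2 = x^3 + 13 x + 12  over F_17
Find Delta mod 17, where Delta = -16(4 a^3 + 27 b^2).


4 a^3 + 27 b^2 = 4*13^3 + 27*12^2 = 8788 + 3888 = 12676
Delta = -16 * (12676) = -202816
Delta mod 17 = 11

Delta = 11 (mod 17)


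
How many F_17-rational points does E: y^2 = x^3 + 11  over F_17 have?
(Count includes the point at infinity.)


For each x in F_17, count y with y^2 = x^3 + 0 x + 11 mod 17:
  x = 2: RHS = 2, y in [6, 11]  -> 2 point(s)
  x = 3: RHS = 4, y in [2, 15]  -> 2 point(s)
  x = 5: RHS = 0, y in [0]  -> 1 point(s)
  x = 8: RHS = 13, y in [8, 9]  -> 2 point(s)
  x = 9: RHS = 9, y in [3, 14]  -> 2 point(s)
  x = 10: RHS = 8, y in [5, 12]  -> 2 point(s)
  x = 11: RHS = 16, y in [4, 13]  -> 2 point(s)
  x = 13: RHS = 15, y in [7, 10]  -> 2 point(s)
  x = 14: RHS = 1, y in [1, 16]  -> 2 point(s)
Affine points: 17. Add the point at infinity: total = 18.

#E(F_17) = 18


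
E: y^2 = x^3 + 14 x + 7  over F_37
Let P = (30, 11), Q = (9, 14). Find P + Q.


P != Q, so use the chord formula.
s = (y2 - y1) / (x2 - x1) = (3) / (16) mod 37 = 21
x3 = s^2 - x1 - x2 mod 37 = 21^2 - 30 - 9 = 32
y3 = s (x1 - x3) - y1 mod 37 = 21 * (30 - 32) - 11 = 21

P + Q = (32, 21)


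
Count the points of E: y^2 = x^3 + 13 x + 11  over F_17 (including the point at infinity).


For each x in F_17, count y with y^2 = x^3 + 13 x + 11 mod 17:
  x = 1: RHS = 8, y in [5, 12]  -> 2 point(s)
  x = 3: RHS = 9, y in [3, 14]  -> 2 point(s)
  x = 4: RHS = 8, y in [5, 12]  -> 2 point(s)
  x = 6: RHS = 16, y in [4, 13]  -> 2 point(s)
  x = 8: RHS = 15, y in [7, 10]  -> 2 point(s)
  x = 10: RHS = 2, y in [6, 11]  -> 2 point(s)
  x = 12: RHS = 8, y in [5, 12]  -> 2 point(s)
  x = 14: RHS = 13, y in [8, 9]  -> 2 point(s)
Affine points: 16. Add the point at infinity: total = 17.

#E(F_17) = 17


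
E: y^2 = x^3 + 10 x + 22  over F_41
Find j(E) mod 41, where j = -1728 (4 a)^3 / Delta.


Delta = -16(4 a^3 + 27 b^2) mod 41 = 13
-1728 * (4 a)^3 = -1728 * (4*10)^3 mod 41 = 6
j = 6 * 13^(-1) mod 41 = 32

j = 32 (mod 41)


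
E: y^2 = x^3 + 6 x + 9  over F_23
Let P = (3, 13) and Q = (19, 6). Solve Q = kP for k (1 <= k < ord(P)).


Enumerate multiples of P until we hit Q = (19, 6):
  1P = (3, 13)
  2P = (0, 20)
  3P = (5, 7)
  4P = (1, 4)
  5P = (22, 5)
  6P = (2, 12)
  7P = (19, 17)
  8P = (14, 13)
  9P = (6, 10)
  10P = (15, 22)
  11P = (7, 7)
  12P = (21, 14)
  13P = (11, 7)
  14P = (11, 16)
  15P = (21, 9)
  16P = (7, 16)
  17P = (15, 1)
  18P = (6, 13)
  19P = (14, 10)
  20P = (19, 6)
Match found at i = 20.

k = 20


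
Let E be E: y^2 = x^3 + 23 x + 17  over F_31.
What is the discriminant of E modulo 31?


4 a^3 + 27 b^2 = 4*23^3 + 27*17^2 = 48668 + 7803 = 56471
Delta = -16 * (56471) = -903536
Delta mod 31 = 21

Delta = 21 (mod 31)


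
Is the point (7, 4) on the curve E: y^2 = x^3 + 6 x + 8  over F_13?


Check whether y^2 = x^3 + 6 x + 8 (mod 13) for (x, y) = (7, 4).
LHS: y^2 = 4^2 mod 13 = 3
RHS: x^3 + 6 x + 8 = 7^3 + 6*7 + 8 mod 13 = 3
LHS = RHS

Yes, on the curve


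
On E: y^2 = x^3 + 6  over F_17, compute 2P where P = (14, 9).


Doubling: s = (3 x1^2 + a) / (2 y1)
s = (3*14^2 + 0) / (2*9) mod 17 = 10
x3 = s^2 - 2 x1 mod 17 = 10^2 - 2*14 = 4
y3 = s (x1 - x3) - y1 mod 17 = 10 * (14 - 4) - 9 = 6

2P = (4, 6)


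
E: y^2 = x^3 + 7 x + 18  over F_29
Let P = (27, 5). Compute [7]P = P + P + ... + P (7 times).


k = 7 = 111_2 (binary, LSB first: 111)
Double-and-add from P = (27, 5):
  bit 0 = 1: acc = O + (27, 5) = (27, 5)
  bit 1 = 1: acc = (27, 5) + (5, 2) = (25, 19)
  bit 2 = 1: acc = (25, 19) + (26, 17) = (11, 11)

7P = (11, 11)


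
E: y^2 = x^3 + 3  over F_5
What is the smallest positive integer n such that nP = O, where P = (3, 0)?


Compute successive multiples of P until we hit O:
  1P = (3, 0)
  2P = O

ord(P) = 2


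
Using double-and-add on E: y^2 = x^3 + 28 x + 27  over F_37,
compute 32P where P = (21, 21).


k = 32 = 100000_2 (binary, LSB first: 000001)
Double-and-add from P = (21, 21):
  bit 0 = 0: acc unchanged = O
  bit 1 = 0: acc unchanged = O
  bit 2 = 0: acc unchanged = O
  bit 3 = 0: acc unchanged = O
  bit 4 = 0: acc unchanged = O
  bit 5 = 1: acc = O + (23, 31) = (23, 31)

32P = (23, 31)


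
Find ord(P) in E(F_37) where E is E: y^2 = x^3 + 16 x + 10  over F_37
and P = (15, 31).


Compute successive multiples of P until we hit O:
  1P = (15, 31)
  2P = (8, 13)
  3P = (4, 29)
  4P = (11, 0)
  5P = (4, 8)
  6P = (8, 24)
  7P = (15, 6)
  8P = O

ord(P) = 8


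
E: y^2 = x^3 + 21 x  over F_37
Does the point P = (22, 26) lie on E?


Check whether y^2 = x^3 + 21 x + 0 (mod 37) for (x, y) = (22, 26).
LHS: y^2 = 26^2 mod 37 = 10
RHS: x^3 + 21 x + 0 = 22^3 + 21*22 + 0 mod 37 = 10
LHS = RHS

Yes, on the curve


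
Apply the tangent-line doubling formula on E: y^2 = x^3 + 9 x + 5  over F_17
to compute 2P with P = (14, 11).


Doubling: s = (3 x1^2 + a) / (2 y1)
s = (3*14^2 + 9) / (2*11) mod 17 = 14
x3 = s^2 - 2 x1 mod 17 = 14^2 - 2*14 = 15
y3 = s (x1 - x3) - y1 mod 17 = 14 * (14 - 15) - 11 = 9

2P = (15, 9)


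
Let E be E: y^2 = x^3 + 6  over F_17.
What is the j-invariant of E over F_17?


Delta = -16(4 a^3 + 27 b^2) mod 17 = 3
-1728 * (4 a)^3 = -1728 * (4*0)^3 mod 17 = 0
j = 0 * 3^(-1) mod 17 = 0

j = 0 (mod 17)


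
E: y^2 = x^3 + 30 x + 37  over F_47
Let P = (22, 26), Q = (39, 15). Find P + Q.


P != Q, so use the chord formula.
s = (y2 - y1) / (x2 - x1) = (36) / (17) mod 47 = 27
x3 = s^2 - x1 - x2 mod 47 = 27^2 - 22 - 39 = 10
y3 = s (x1 - x3) - y1 mod 47 = 27 * (22 - 10) - 26 = 16

P + Q = (10, 16)


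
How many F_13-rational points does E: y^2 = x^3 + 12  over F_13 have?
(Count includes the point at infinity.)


For each x in F_13, count y with y^2 = x^3 + 0 x + 12 mod 13:
  x = 0: RHS = 12, y in [5, 8]  -> 2 point(s)
  x = 1: RHS = 0, y in [0]  -> 1 point(s)
  x = 3: RHS = 0, y in [0]  -> 1 point(s)
  x = 7: RHS = 4, y in [2, 11]  -> 2 point(s)
  x = 8: RHS = 4, y in [2, 11]  -> 2 point(s)
  x = 9: RHS = 0, y in [0]  -> 1 point(s)
  x = 11: RHS = 4, y in [2, 11]  -> 2 point(s)
Affine points: 11. Add the point at infinity: total = 12.

#E(F_13) = 12


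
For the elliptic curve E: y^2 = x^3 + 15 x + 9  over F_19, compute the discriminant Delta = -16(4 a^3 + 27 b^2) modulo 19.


4 a^3 + 27 b^2 = 4*15^3 + 27*9^2 = 13500 + 2187 = 15687
Delta = -16 * (15687) = -250992
Delta mod 19 = 17

Delta = 17 (mod 19)


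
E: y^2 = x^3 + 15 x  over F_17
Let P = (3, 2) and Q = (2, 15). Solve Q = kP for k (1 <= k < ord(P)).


Enumerate multiples of P until we hit Q = (2, 15):
  1P = (3, 2)
  2P = (15, 8)
  3P = (12, 2)
  4P = (2, 15)
Match found at i = 4.

k = 4


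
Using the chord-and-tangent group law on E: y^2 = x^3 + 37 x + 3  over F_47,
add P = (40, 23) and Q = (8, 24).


P != Q, so use the chord formula.
s = (y2 - y1) / (x2 - x1) = (1) / (15) mod 47 = 22
x3 = s^2 - x1 - x2 mod 47 = 22^2 - 40 - 8 = 13
y3 = s (x1 - x3) - y1 mod 47 = 22 * (40 - 13) - 23 = 7

P + Q = (13, 7)


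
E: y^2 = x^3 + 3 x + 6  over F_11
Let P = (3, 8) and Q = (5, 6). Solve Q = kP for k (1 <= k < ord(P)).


Enumerate multiples of P until we hit Q = (5, 6):
  1P = (3, 8)
  2P = (8, 6)
  3P = (5, 6)
Match found at i = 3.

k = 3


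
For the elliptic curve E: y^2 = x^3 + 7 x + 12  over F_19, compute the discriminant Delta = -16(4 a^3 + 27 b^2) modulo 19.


4 a^3 + 27 b^2 = 4*7^3 + 27*12^2 = 1372 + 3888 = 5260
Delta = -16 * (5260) = -84160
Delta mod 19 = 10

Delta = 10 (mod 19)


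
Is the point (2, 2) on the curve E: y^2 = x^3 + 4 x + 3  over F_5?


Check whether y^2 = x^3 + 4 x + 3 (mod 5) for (x, y) = (2, 2).
LHS: y^2 = 2^2 mod 5 = 4
RHS: x^3 + 4 x + 3 = 2^3 + 4*2 + 3 mod 5 = 4
LHS = RHS

Yes, on the curve


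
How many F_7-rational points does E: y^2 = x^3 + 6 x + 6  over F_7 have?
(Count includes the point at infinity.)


For each x in F_7, count y with y^2 = x^3 + 6 x + 6 mod 7:
  x = 3: RHS = 2, y in [3, 4]  -> 2 point(s)
  x = 5: RHS = 0, y in [0]  -> 1 point(s)
Affine points: 3. Add the point at infinity: total = 4.

#E(F_7) = 4


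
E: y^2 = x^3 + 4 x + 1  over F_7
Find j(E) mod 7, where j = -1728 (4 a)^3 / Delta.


Delta = -16(4 a^3 + 27 b^2) mod 7 = 1
-1728 * (4 a)^3 = -1728 * (4*4)^3 mod 7 = 1
j = 1 * 1^(-1) mod 7 = 1

j = 1 (mod 7)


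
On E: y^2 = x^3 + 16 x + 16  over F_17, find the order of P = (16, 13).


Compute successive multiples of P until we hit O:
  1P = (16, 13)
  2P = (1, 13)
  3P = (0, 4)
  4P = (14, 3)
  5P = (12, 7)
  6P = (4, 5)
  7P = (5, 0)
  8P = (4, 12)
  ... (continuing to 14P)
  14P = O

ord(P) = 14


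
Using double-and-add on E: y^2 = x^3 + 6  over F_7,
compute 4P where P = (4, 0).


k = 4 = 100_2 (binary, LSB first: 001)
Double-and-add from P = (4, 0):
  bit 0 = 0: acc unchanged = O
  bit 1 = 0: acc unchanged = O
  bit 2 = 1: acc = O + O = O

4P = O


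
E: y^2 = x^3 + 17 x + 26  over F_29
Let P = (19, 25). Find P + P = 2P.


Doubling: s = (3 x1^2 + a) / (2 y1)
s = (3*19^2 + 17) / (2*25) mod 29 = 22
x3 = s^2 - 2 x1 mod 29 = 22^2 - 2*19 = 11
y3 = s (x1 - x3) - y1 mod 29 = 22 * (19 - 11) - 25 = 6

2P = (11, 6)


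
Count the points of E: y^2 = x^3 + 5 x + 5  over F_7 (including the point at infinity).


For each x in F_7, count y with y^2 = x^3 + 5 x + 5 mod 7:
  x = 1: RHS = 4, y in [2, 5]  -> 2 point(s)
  x = 2: RHS = 2, y in [3, 4]  -> 2 point(s)
  x = 5: RHS = 1, y in [1, 6]  -> 2 point(s)
Affine points: 6. Add the point at infinity: total = 7.

#E(F_7) = 7


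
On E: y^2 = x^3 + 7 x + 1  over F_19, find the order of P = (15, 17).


Compute successive multiples of P until we hit O:
  1P = (15, 17)
  2P = (13, 3)
  3P = (2, 17)
  4P = (2, 2)
  5P = (13, 16)
  6P = (15, 2)
  7P = O

ord(P) = 7


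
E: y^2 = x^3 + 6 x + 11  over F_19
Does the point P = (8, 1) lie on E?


Check whether y^2 = x^3 + 6 x + 11 (mod 19) for (x, y) = (8, 1).
LHS: y^2 = 1^2 mod 19 = 1
RHS: x^3 + 6 x + 11 = 8^3 + 6*8 + 11 mod 19 = 1
LHS = RHS

Yes, on the curve


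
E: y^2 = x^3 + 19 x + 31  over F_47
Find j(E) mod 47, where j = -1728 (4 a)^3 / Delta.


Delta = -16(4 a^3 + 27 b^2) mod 47 = 3
-1728 * (4 a)^3 = -1728 * (4*19)^3 mod 47 = 3
j = 3 * 3^(-1) mod 47 = 1

j = 1 (mod 47)


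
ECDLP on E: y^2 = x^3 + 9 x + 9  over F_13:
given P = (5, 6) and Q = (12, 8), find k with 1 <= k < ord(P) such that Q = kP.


Enumerate multiples of P until we hit Q = (12, 8):
  1P = (5, 6)
  2P = (0, 3)
  3P = (12, 8)
Match found at i = 3.

k = 3


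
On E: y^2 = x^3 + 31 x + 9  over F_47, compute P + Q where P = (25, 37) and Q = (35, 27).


P != Q, so use the chord formula.
s = (y2 - y1) / (x2 - x1) = (37) / (10) mod 47 = 46
x3 = s^2 - x1 - x2 mod 47 = 46^2 - 25 - 35 = 35
y3 = s (x1 - x3) - y1 mod 47 = 46 * (25 - 35) - 37 = 20

P + Q = (35, 20)


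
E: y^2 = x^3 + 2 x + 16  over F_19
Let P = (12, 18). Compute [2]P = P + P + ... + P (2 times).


k = 2 = 10_2 (binary, LSB first: 01)
Double-and-add from P = (12, 18):
  bit 0 = 0: acc unchanged = O
  bit 1 = 1: acc = O + (2, 16) = (2, 16)

2P = (2, 16)


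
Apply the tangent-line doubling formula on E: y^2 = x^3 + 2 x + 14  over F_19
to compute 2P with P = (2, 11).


Doubling: s = (3 x1^2 + a) / (2 y1)
s = (3*2^2 + 2) / (2*11) mod 19 = 11
x3 = s^2 - 2 x1 mod 19 = 11^2 - 2*2 = 3
y3 = s (x1 - x3) - y1 mod 19 = 11 * (2 - 3) - 11 = 16

2P = (3, 16)


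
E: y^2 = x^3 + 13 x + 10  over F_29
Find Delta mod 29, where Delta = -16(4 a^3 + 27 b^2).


4 a^3 + 27 b^2 = 4*13^3 + 27*10^2 = 8788 + 2700 = 11488
Delta = -16 * (11488) = -183808
Delta mod 29 = 23

Delta = 23 (mod 29)


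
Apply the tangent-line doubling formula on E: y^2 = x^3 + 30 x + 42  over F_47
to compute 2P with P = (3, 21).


Doubling: s = (3 x1^2 + a) / (2 y1)
s = (3*3^2 + 30) / (2*21) mod 47 = 45
x3 = s^2 - 2 x1 mod 47 = 45^2 - 2*3 = 45
y3 = s (x1 - x3) - y1 mod 47 = 45 * (3 - 45) - 21 = 16

2P = (45, 16)


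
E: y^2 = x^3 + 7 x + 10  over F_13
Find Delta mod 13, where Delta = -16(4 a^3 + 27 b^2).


4 a^3 + 27 b^2 = 4*7^3 + 27*10^2 = 1372 + 2700 = 4072
Delta = -16 * (4072) = -65152
Delta mod 13 = 4

Delta = 4 (mod 13)


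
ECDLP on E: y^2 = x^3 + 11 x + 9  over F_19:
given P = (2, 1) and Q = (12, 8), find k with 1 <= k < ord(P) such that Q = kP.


Enumerate multiples of P until we hit Q = (12, 8):
  1P = (2, 1)
  2P = (0, 3)
  3P = (18, 15)
  4P = (6, 5)
  5P = (12, 8)
Match found at i = 5.

k = 5


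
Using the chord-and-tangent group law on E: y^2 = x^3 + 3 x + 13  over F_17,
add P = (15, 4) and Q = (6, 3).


P != Q, so use the chord formula.
s = (y2 - y1) / (x2 - x1) = (16) / (8) mod 17 = 2
x3 = s^2 - x1 - x2 mod 17 = 2^2 - 15 - 6 = 0
y3 = s (x1 - x3) - y1 mod 17 = 2 * (15 - 0) - 4 = 9

P + Q = (0, 9)


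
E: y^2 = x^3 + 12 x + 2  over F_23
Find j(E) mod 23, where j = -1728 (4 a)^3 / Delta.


Delta = -16(4 a^3 + 27 b^2) mod 23 = 12
-1728 * (4 a)^3 = -1728 * (4*12)^3 mod 23 = 22
j = 22 * 12^(-1) mod 23 = 21

j = 21 (mod 23)


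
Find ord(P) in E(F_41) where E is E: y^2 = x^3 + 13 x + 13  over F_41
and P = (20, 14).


Compute successive multiples of P until we hit O:
  1P = (20, 14)
  2P = (26, 16)
  3P = (27, 11)
  4P = (31, 20)
  5P = (13, 1)
  6P = (24, 2)
  7P = (6, 26)
  8P = (40, 9)
  ... (continuing to 17P)
  17P = O

ord(P) = 17


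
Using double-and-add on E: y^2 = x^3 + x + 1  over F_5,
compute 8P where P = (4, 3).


k = 8 = 1000_2 (binary, LSB first: 0001)
Double-and-add from P = (4, 3):
  bit 0 = 0: acc unchanged = O
  bit 1 = 0: acc unchanged = O
  bit 2 = 0: acc unchanged = O
  bit 3 = 1: acc = O + (4, 2) = (4, 2)

8P = (4, 2)


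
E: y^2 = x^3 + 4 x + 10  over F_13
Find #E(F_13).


For each x in F_13, count y with y^2 = x^3 + 4 x + 10 mod 13:
  x = 0: RHS = 10, y in [6, 7]  -> 2 point(s)
  x = 2: RHS = 0, y in [0]  -> 1 point(s)
  x = 3: RHS = 10, y in [6, 7]  -> 2 point(s)
  x = 4: RHS = 12, y in [5, 8]  -> 2 point(s)
  x = 5: RHS = 12, y in [5, 8]  -> 2 point(s)
  x = 6: RHS = 3, y in [4, 9]  -> 2 point(s)
  x = 7: RHS = 4, y in [2, 11]  -> 2 point(s)
  x = 10: RHS = 10, y in [6, 7]  -> 2 point(s)
Affine points: 15. Add the point at infinity: total = 16.

#E(F_13) = 16


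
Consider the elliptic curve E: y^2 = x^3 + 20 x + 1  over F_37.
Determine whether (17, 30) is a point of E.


Check whether y^2 = x^3 + 20 x + 1 (mod 37) for (x, y) = (17, 30).
LHS: y^2 = 30^2 mod 37 = 12
RHS: x^3 + 20 x + 1 = 17^3 + 20*17 + 1 mod 37 = 0
LHS != RHS

No, not on the curve


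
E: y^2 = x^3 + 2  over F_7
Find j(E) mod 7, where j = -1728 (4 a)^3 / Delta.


Delta = -16(4 a^3 + 27 b^2) mod 7 = 1
-1728 * (4 a)^3 = -1728 * (4*0)^3 mod 7 = 0
j = 0 * 1^(-1) mod 7 = 0

j = 0 (mod 7)


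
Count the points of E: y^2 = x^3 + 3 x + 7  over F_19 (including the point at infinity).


For each x in F_19, count y with y^2 = x^3 + 3 x + 7 mod 19:
  x = 0: RHS = 7, y in [8, 11]  -> 2 point(s)
  x = 1: RHS = 11, y in [7, 12]  -> 2 point(s)
  x = 3: RHS = 5, y in [9, 10]  -> 2 point(s)
  x = 4: RHS = 7, y in [8, 11]  -> 2 point(s)
  x = 8: RHS = 11, y in [7, 12]  -> 2 point(s)
  x = 10: RHS = 11, y in [7, 12]  -> 2 point(s)
  x = 12: RHS = 4, y in [2, 17]  -> 2 point(s)
  x = 13: RHS = 1, y in [1, 18]  -> 2 point(s)
  x = 14: RHS = 0, y in [0]  -> 1 point(s)
  x = 15: RHS = 7, y in [8, 11]  -> 2 point(s)
  x = 16: RHS = 9, y in [3, 16]  -> 2 point(s)
Affine points: 21. Add the point at infinity: total = 22.

#E(F_19) = 22


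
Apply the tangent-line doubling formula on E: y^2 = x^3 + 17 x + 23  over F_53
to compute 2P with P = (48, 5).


Doubling: s = (3 x1^2 + a) / (2 y1)
s = (3*48^2 + 17) / (2*5) mod 53 = 41
x3 = s^2 - 2 x1 mod 53 = 41^2 - 2*48 = 48
y3 = s (x1 - x3) - y1 mod 53 = 41 * (48 - 48) - 5 = 48

2P = (48, 48)


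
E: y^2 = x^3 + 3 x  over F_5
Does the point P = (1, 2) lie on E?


Check whether y^2 = x^3 + 3 x + 0 (mod 5) for (x, y) = (1, 2).
LHS: y^2 = 2^2 mod 5 = 4
RHS: x^3 + 3 x + 0 = 1^3 + 3*1 + 0 mod 5 = 4
LHS = RHS

Yes, on the curve


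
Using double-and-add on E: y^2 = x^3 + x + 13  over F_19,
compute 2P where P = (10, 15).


k = 2 = 10_2 (binary, LSB first: 01)
Double-and-add from P = (10, 15):
  bit 0 = 0: acc unchanged = O
  bit 1 = 1: acc = O + (3, 9) = (3, 9)

2P = (3, 9)


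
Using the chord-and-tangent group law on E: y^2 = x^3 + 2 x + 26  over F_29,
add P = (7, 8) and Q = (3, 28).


P != Q, so use the chord formula.
s = (y2 - y1) / (x2 - x1) = (20) / (25) mod 29 = 24
x3 = s^2 - x1 - x2 mod 29 = 24^2 - 7 - 3 = 15
y3 = s (x1 - x3) - y1 mod 29 = 24 * (7 - 15) - 8 = 3

P + Q = (15, 3)


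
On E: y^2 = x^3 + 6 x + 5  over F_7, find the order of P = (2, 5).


Compute successive multiples of P until we hit O:
  1P = (2, 5)
  2P = (4, 4)
  3P = (3, 6)
  4P = (3, 1)
  5P = (4, 3)
  6P = (2, 2)
  7P = O

ord(P) = 7


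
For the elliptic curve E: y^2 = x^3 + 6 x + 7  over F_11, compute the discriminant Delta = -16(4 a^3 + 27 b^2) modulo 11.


4 a^3 + 27 b^2 = 4*6^3 + 27*7^2 = 864 + 1323 = 2187
Delta = -16 * (2187) = -34992
Delta mod 11 = 10

Delta = 10 (mod 11)


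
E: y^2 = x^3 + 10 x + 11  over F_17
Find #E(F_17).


For each x in F_17, count y with y^2 = x^3 + 10 x + 11 mod 17:
  x = 3: RHS = 0, y in [0]  -> 1 point(s)
  x = 4: RHS = 13, y in [8, 9]  -> 2 point(s)
  x = 5: RHS = 16, y in [4, 13]  -> 2 point(s)
  x = 6: RHS = 15, y in [7, 10]  -> 2 point(s)
  x = 7: RHS = 16, y in [4, 13]  -> 2 point(s)
  x = 8: RHS = 8, y in [5, 12]  -> 2 point(s)
  x = 13: RHS = 9, y in [3, 14]  -> 2 point(s)
  x = 15: RHS = 0, y in [0]  -> 1 point(s)
  x = 16: RHS = 0, y in [0]  -> 1 point(s)
Affine points: 15. Add the point at infinity: total = 16.

#E(F_17) = 16


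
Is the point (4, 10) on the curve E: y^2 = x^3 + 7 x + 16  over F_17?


Check whether y^2 = x^3 + 7 x + 16 (mod 17) for (x, y) = (4, 10).
LHS: y^2 = 10^2 mod 17 = 15
RHS: x^3 + 7 x + 16 = 4^3 + 7*4 + 16 mod 17 = 6
LHS != RHS

No, not on the curve


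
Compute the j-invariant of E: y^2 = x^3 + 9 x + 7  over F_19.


Delta = -16(4 a^3 + 27 b^2) mod 19 = 6
-1728 * (4 a)^3 = -1728 * (4*9)^3 mod 19 = 11
j = 11 * 6^(-1) mod 19 = 5

j = 5 (mod 19)


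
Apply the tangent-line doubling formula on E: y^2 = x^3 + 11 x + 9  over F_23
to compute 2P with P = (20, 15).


Doubling: s = (3 x1^2 + a) / (2 y1)
s = (3*20^2 + 11) / (2*15) mod 23 = 12
x3 = s^2 - 2 x1 mod 23 = 12^2 - 2*20 = 12
y3 = s (x1 - x3) - y1 mod 23 = 12 * (20 - 12) - 15 = 12

2P = (12, 12)


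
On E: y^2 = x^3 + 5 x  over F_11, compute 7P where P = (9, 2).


k = 7 = 111_2 (binary, LSB first: 111)
Double-and-add from P = (9, 2):
  bit 0 = 1: acc = O + (9, 2) = (9, 2)
  bit 1 = 1: acc = (9, 2) + (9, 9) = O
  bit 2 = 1: acc = O + (9, 2) = (9, 2)

7P = (9, 2)


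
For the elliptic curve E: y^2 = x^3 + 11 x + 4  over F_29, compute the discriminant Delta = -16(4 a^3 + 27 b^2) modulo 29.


4 a^3 + 27 b^2 = 4*11^3 + 27*4^2 = 5324 + 432 = 5756
Delta = -16 * (5756) = -92096
Delta mod 29 = 8

Delta = 8 (mod 29)


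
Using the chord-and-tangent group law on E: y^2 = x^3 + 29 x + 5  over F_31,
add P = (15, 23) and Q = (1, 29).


P != Q, so use the chord formula.
s = (y2 - y1) / (x2 - x1) = (6) / (17) mod 31 = 4
x3 = s^2 - x1 - x2 mod 31 = 4^2 - 15 - 1 = 0
y3 = s (x1 - x3) - y1 mod 31 = 4 * (15 - 0) - 23 = 6

P + Q = (0, 6)


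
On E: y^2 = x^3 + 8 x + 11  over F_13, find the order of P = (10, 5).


Compute successive multiples of P until we hit O:
  1P = (10, 5)
  2P = (2, 10)
  3P = (2, 3)
  4P = (10, 8)
  5P = O

ord(P) = 5


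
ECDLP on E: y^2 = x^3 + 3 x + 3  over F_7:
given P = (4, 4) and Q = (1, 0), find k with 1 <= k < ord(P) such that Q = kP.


Enumerate multiples of P until we hit Q = (1, 0):
  1P = (4, 4)
  2P = (3, 5)
  3P = (1, 0)
Match found at i = 3.

k = 3


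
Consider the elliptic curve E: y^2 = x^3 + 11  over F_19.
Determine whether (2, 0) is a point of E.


Check whether y^2 = x^3 + 0 x + 11 (mod 19) for (x, y) = (2, 0).
LHS: y^2 = 0^2 mod 19 = 0
RHS: x^3 + 0 x + 11 = 2^3 + 0*2 + 11 mod 19 = 0
LHS = RHS

Yes, on the curve


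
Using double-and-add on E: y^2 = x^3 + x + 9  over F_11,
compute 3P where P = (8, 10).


k = 3 = 11_2 (binary, LSB first: 11)
Double-and-add from P = (8, 10):
  bit 0 = 1: acc = O + (8, 10) = (8, 10)
  bit 1 = 1: acc = (8, 10) + (4, 0) = (8, 1)

3P = (8, 1)


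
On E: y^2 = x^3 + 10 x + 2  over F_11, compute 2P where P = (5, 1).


Doubling: s = (3 x1^2 + a) / (2 y1)
s = (3*5^2 + 10) / (2*1) mod 11 = 4
x3 = s^2 - 2 x1 mod 11 = 4^2 - 2*5 = 6
y3 = s (x1 - x3) - y1 mod 11 = 4 * (5 - 6) - 1 = 6

2P = (6, 6)


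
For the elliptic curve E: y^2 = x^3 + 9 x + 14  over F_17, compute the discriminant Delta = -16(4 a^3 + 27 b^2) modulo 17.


4 a^3 + 27 b^2 = 4*9^3 + 27*14^2 = 2916 + 5292 = 8208
Delta = -16 * (8208) = -131328
Delta mod 17 = 14

Delta = 14 (mod 17)


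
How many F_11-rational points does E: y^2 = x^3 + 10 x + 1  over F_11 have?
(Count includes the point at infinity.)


For each x in F_11, count y with y^2 = x^3 + 10 x + 1 mod 11:
  x = 0: RHS = 1, y in [1, 10]  -> 2 point(s)
  x = 1: RHS = 1, y in [1, 10]  -> 2 point(s)
  x = 3: RHS = 3, y in [5, 6]  -> 2 point(s)
  x = 5: RHS = 0, y in [0]  -> 1 point(s)
  x = 10: RHS = 1, y in [1, 10]  -> 2 point(s)
Affine points: 9. Add the point at infinity: total = 10.

#E(F_11) = 10


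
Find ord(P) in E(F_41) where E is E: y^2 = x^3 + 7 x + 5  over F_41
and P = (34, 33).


Compute successive multiples of P until we hit O:
  1P = (34, 33)
  2P = (24, 4)
  3P = (32, 22)
  4P = (36, 38)
  5P = (8, 32)
  6P = (38, 11)
  7P = (30, 27)
  8P = (10, 3)
  ... (continuing to 42P)
  42P = O

ord(P) = 42


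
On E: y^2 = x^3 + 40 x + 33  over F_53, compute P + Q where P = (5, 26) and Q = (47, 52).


P != Q, so use the chord formula.
s = (y2 - y1) / (x2 - x1) = (26) / (42) mod 53 = 41
x3 = s^2 - x1 - x2 mod 53 = 41^2 - 5 - 47 = 39
y3 = s (x1 - x3) - y1 mod 53 = 41 * (5 - 39) - 26 = 11

P + Q = (39, 11)


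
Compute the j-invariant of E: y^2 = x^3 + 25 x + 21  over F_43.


Delta = -16(4 a^3 + 27 b^2) mod 43 = 29
-1728 * (4 a)^3 = -1728 * (4*25)^3 mod 43 = 21
j = 21 * 29^(-1) mod 43 = 20

j = 20 (mod 43)


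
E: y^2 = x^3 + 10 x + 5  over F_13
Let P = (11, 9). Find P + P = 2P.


Doubling: s = (3 x1^2 + a) / (2 y1)
s = (3*11^2 + 10) / (2*9) mod 13 = 7
x3 = s^2 - 2 x1 mod 13 = 7^2 - 2*11 = 1
y3 = s (x1 - x3) - y1 mod 13 = 7 * (11 - 1) - 9 = 9

2P = (1, 9)


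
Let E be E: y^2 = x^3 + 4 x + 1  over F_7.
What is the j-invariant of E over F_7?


Delta = -16(4 a^3 + 27 b^2) mod 7 = 1
-1728 * (4 a)^3 = -1728 * (4*4)^3 mod 7 = 1
j = 1 * 1^(-1) mod 7 = 1

j = 1 (mod 7)


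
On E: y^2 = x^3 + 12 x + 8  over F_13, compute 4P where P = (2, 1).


k = 4 = 100_2 (binary, LSB first: 001)
Double-and-add from P = (2, 1):
  bit 0 = 0: acc unchanged = O
  bit 1 = 0: acc unchanged = O
  bit 2 = 1: acc = O + (6, 6) = (6, 6)

4P = (6, 6)


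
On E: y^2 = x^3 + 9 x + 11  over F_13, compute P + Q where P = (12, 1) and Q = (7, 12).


P != Q, so use the chord formula.
s = (y2 - y1) / (x2 - x1) = (11) / (8) mod 13 = 3
x3 = s^2 - x1 - x2 mod 13 = 3^2 - 12 - 7 = 3
y3 = s (x1 - x3) - y1 mod 13 = 3 * (12 - 3) - 1 = 0

P + Q = (3, 0)


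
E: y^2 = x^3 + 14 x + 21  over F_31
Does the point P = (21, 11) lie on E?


Check whether y^2 = x^3 + 14 x + 21 (mod 31) for (x, y) = (21, 11).
LHS: y^2 = 11^2 mod 31 = 28
RHS: x^3 + 14 x + 21 = 21^3 + 14*21 + 21 mod 31 = 28
LHS = RHS

Yes, on the curve


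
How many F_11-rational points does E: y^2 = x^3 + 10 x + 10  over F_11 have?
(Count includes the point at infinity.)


For each x in F_11, count y with y^2 = x^3 + 10 x + 10 mod 11:
  x = 2: RHS = 5, y in [4, 7]  -> 2 point(s)
  x = 3: RHS = 1, y in [1, 10]  -> 2 point(s)
  x = 4: RHS = 4, y in [2, 9]  -> 2 point(s)
  x = 5: RHS = 9, y in [3, 8]  -> 2 point(s)
  x = 6: RHS = 0, y in [0]  -> 1 point(s)
  x = 7: RHS = 5, y in [4, 7]  -> 2 point(s)
  x = 9: RHS = 4, y in [2, 9]  -> 2 point(s)
Affine points: 13. Add the point at infinity: total = 14.

#E(F_11) = 14


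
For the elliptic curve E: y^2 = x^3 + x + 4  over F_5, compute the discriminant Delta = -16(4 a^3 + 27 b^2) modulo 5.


4 a^3 + 27 b^2 = 4*1^3 + 27*4^2 = 4 + 432 = 436
Delta = -16 * (436) = -6976
Delta mod 5 = 4

Delta = 4 (mod 5)


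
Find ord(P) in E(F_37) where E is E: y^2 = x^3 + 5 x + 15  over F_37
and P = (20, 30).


Compute successive multiples of P until we hit O:
  1P = (20, 30)
  2P = (27, 36)
  3P = (30, 9)
  4P = (31, 19)
  5P = (24, 11)
  6P = (4, 5)
  7P = (2, 12)
  8P = (16, 11)
  ... (continuing to 33P)
  33P = O

ord(P) = 33


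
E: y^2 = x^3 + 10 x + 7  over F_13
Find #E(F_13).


For each x in F_13, count y with y^2 = x^3 + 10 x + 7 mod 13:
  x = 2: RHS = 9, y in [3, 10]  -> 2 point(s)
  x = 3: RHS = 12, y in [5, 8]  -> 2 point(s)
  x = 5: RHS = 0, y in [0]  -> 1 point(s)
  x = 6: RHS = 10, y in [6, 7]  -> 2 point(s)
  x = 7: RHS = 4, y in [2, 11]  -> 2 point(s)
  x = 8: RHS = 1, y in [1, 12]  -> 2 point(s)
  x = 12: RHS = 9, y in [3, 10]  -> 2 point(s)
Affine points: 13. Add the point at infinity: total = 14.

#E(F_13) = 14


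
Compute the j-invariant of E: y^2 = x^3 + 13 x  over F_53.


Delta = -16(4 a^3 + 27 b^2) mod 53 = 1
-1728 * (4 a)^3 = -1728 * (4*13)^3 mod 53 = 32
j = 32 * 1^(-1) mod 53 = 32

j = 32 (mod 53)


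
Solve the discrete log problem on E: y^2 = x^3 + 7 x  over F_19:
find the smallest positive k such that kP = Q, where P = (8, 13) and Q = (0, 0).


Enumerate multiples of P until we hit Q = (0, 0):
  1P = (8, 13)
  2P = (0, 0)
Match found at i = 2.

k = 2


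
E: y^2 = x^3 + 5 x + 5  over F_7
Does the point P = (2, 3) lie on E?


Check whether y^2 = x^3 + 5 x + 5 (mod 7) for (x, y) = (2, 3).
LHS: y^2 = 3^2 mod 7 = 2
RHS: x^3 + 5 x + 5 = 2^3 + 5*2 + 5 mod 7 = 2
LHS = RHS

Yes, on the curve


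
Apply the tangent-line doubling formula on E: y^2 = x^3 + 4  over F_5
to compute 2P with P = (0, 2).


Doubling: s = (3 x1^2 + a) / (2 y1)
s = (3*0^2 + 0) / (2*2) mod 5 = 0
x3 = s^2 - 2 x1 mod 5 = 0^2 - 2*0 = 0
y3 = s (x1 - x3) - y1 mod 5 = 0 * (0 - 0) - 2 = 3

2P = (0, 3)


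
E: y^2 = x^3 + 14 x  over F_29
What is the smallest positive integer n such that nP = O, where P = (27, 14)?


Compute successive multiples of P until we hit O:
  1P = (27, 14)
  2P = (13, 28)
  3P = (19, 7)
  4P = (25, 24)
  5P = (2, 6)
  6P = (4, 27)
  7P = (18, 20)
  8P = (7, 21)
  ... (continuing to 26P)
  26P = O

ord(P) = 26


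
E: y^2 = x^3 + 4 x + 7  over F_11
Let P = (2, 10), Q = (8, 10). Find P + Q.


P != Q, so use the chord formula.
s = (y2 - y1) / (x2 - x1) = (0) / (6) mod 11 = 0
x3 = s^2 - x1 - x2 mod 11 = 0^2 - 2 - 8 = 1
y3 = s (x1 - x3) - y1 mod 11 = 0 * (2 - 1) - 10 = 1

P + Q = (1, 1)


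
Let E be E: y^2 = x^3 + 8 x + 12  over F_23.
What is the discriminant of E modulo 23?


4 a^3 + 27 b^2 = 4*8^3 + 27*12^2 = 2048 + 3888 = 5936
Delta = -16 * (5936) = -94976
Delta mod 23 = 14

Delta = 14 (mod 23)


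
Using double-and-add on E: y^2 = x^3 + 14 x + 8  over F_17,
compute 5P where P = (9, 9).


k = 5 = 101_2 (binary, LSB first: 101)
Double-and-add from P = (9, 9):
  bit 0 = 1: acc = O + (9, 9) = (9, 9)
  bit 1 = 0: acc unchanged = (9, 9)
  bit 2 = 1: acc = (9, 9) + (10, 3) = (0, 5)

5P = (0, 5)


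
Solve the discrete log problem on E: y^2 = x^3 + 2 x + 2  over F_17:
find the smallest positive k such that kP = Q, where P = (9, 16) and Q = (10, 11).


Enumerate multiples of P until we hit Q = (10, 11):
  1P = (9, 16)
  2P = (7, 11)
  3P = (3, 16)
  4P = (5, 1)
  5P = (16, 13)
  6P = (13, 10)
  7P = (10, 11)
Match found at i = 7.

k = 7


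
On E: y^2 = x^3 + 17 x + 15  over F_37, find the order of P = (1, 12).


Compute successive multiples of P until we hit O:
  1P = (1, 12)
  2P = (10, 36)
  3P = (29, 12)
  4P = (7, 25)
  5P = (8, 16)
  6P = (17, 0)
  7P = (8, 21)
  8P = (7, 12)
  ... (continuing to 12P)
  12P = O

ord(P) = 12


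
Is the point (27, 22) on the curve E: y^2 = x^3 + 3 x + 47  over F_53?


Check whether y^2 = x^3 + 3 x + 47 (mod 53) for (x, y) = (27, 22).
LHS: y^2 = 22^2 mod 53 = 7
RHS: x^3 + 3 x + 47 = 27^3 + 3*27 + 47 mod 53 = 42
LHS != RHS

No, not on the curve


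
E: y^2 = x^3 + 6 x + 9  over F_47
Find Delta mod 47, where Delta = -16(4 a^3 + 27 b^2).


4 a^3 + 27 b^2 = 4*6^3 + 27*9^2 = 864 + 2187 = 3051
Delta = -16 * (3051) = -48816
Delta mod 47 = 17

Delta = 17 (mod 47)


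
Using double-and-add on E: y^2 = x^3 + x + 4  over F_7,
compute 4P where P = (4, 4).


k = 4 = 100_2 (binary, LSB first: 001)
Double-and-add from P = (4, 4):
  bit 0 = 0: acc unchanged = O
  bit 1 = 0: acc unchanged = O
  bit 2 = 1: acc = O + (4, 3) = (4, 3)

4P = (4, 3)


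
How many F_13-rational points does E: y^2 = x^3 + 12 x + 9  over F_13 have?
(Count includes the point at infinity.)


For each x in F_13, count y with y^2 = x^3 + 12 x + 9 mod 13:
  x = 0: RHS = 9, y in [3, 10]  -> 2 point(s)
  x = 1: RHS = 9, y in [3, 10]  -> 2 point(s)
  x = 4: RHS = 4, y in [2, 11]  -> 2 point(s)
  x = 5: RHS = 12, y in [5, 8]  -> 2 point(s)
  x = 9: RHS = 1, y in [1, 12]  -> 2 point(s)
  x = 11: RHS = 3, y in [4, 9]  -> 2 point(s)
  x = 12: RHS = 9, y in [3, 10]  -> 2 point(s)
Affine points: 14. Add the point at infinity: total = 15.

#E(F_13) = 15


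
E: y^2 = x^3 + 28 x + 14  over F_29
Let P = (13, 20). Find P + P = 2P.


Doubling: s = (3 x1^2 + a) / (2 y1)
s = (3*13^2 + 28) / (2*20) mod 29 = 17
x3 = s^2 - 2 x1 mod 29 = 17^2 - 2*13 = 2
y3 = s (x1 - x3) - y1 mod 29 = 17 * (13 - 2) - 20 = 22

2P = (2, 22)


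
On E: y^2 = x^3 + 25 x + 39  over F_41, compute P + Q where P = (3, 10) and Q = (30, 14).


P != Q, so use the chord formula.
s = (y2 - y1) / (x2 - x1) = (4) / (27) mod 41 = 29
x3 = s^2 - x1 - x2 mod 41 = 29^2 - 3 - 30 = 29
y3 = s (x1 - x3) - y1 mod 41 = 29 * (3 - 29) - 10 = 15

P + Q = (29, 15)


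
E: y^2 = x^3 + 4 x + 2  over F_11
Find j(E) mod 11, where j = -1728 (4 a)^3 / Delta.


Delta = -16(4 a^3 + 27 b^2) mod 11 = 6
-1728 * (4 a)^3 = -1728 * (4*4)^3 mod 11 = 7
j = 7 * 6^(-1) mod 11 = 3

j = 3 (mod 11)


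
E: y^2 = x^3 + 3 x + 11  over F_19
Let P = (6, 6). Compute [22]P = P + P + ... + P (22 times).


k = 22 = 10110_2 (binary, LSB first: 01101)
Double-and-add from P = (6, 6):
  bit 0 = 0: acc unchanged = O
  bit 1 = 1: acc = O + (13, 10) = (13, 10)
  bit 2 = 1: acc = (13, 10) + (2, 14) = (9, 11)
  bit 3 = 0: acc unchanged = (9, 11)
  bit 4 = 1: acc = (9, 11) + (0, 7) = (17, 15)

22P = (17, 15)


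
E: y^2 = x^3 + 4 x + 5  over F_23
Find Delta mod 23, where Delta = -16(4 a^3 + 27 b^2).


4 a^3 + 27 b^2 = 4*4^3 + 27*5^2 = 256 + 675 = 931
Delta = -16 * (931) = -14896
Delta mod 23 = 8

Delta = 8 (mod 23)


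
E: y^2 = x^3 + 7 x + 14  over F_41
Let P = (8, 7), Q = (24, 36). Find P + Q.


P != Q, so use the chord formula.
s = (y2 - y1) / (x2 - x1) = (29) / (16) mod 41 = 30
x3 = s^2 - x1 - x2 mod 41 = 30^2 - 8 - 24 = 7
y3 = s (x1 - x3) - y1 mod 41 = 30 * (8 - 7) - 7 = 23

P + Q = (7, 23)


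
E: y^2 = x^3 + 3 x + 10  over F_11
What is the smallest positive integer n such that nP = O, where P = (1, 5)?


Compute successive multiples of P until we hit O:
  1P = (1, 5)
  2P = (1, 6)
  3P = O

ord(P) = 3


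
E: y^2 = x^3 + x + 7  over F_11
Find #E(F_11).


For each x in F_11, count y with y^2 = x^3 + 1 x + 7 mod 11:
  x = 1: RHS = 9, y in [3, 8]  -> 2 point(s)
  x = 3: RHS = 4, y in [2, 9]  -> 2 point(s)
  x = 4: RHS = 9, y in [3, 8]  -> 2 point(s)
  x = 5: RHS = 5, y in [4, 7]  -> 2 point(s)
  x = 6: RHS = 9, y in [3, 8]  -> 2 point(s)
  x = 7: RHS = 5, y in [4, 7]  -> 2 point(s)
  x = 10: RHS = 5, y in [4, 7]  -> 2 point(s)
Affine points: 14. Add the point at infinity: total = 15.

#E(F_11) = 15


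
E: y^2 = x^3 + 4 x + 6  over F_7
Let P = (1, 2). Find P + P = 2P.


Doubling: s = (3 x1^2 + a) / (2 y1)
s = (3*1^2 + 4) / (2*2) mod 7 = 0
x3 = s^2 - 2 x1 mod 7 = 0^2 - 2*1 = 5
y3 = s (x1 - x3) - y1 mod 7 = 0 * (1 - 5) - 2 = 5

2P = (5, 5)


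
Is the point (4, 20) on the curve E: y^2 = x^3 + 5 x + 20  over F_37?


Check whether y^2 = x^3 + 5 x + 20 (mod 37) for (x, y) = (4, 20).
LHS: y^2 = 20^2 mod 37 = 30
RHS: x^3 + 5 x + 20 = 4^3 + 5*4 + 20 mod 37 = 30
LHS = RHS

Yes, on the curve


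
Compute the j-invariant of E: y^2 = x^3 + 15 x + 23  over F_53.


Delta = -16(4 a^3 + 27 b^2) mod 53 = 36
-1728 * (4 a)^3 = -1728 * (4*15)^3 mod 53 = 48
j = 48 * 36^(-1) mod 53 = 19

j = 19 (mod 53)


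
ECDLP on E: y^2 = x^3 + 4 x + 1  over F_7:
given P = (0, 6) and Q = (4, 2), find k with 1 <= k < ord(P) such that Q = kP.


Enumerate multiples of P until we hit Q = (4, 2):
  1P = (0, 6)
  2P = (4, 2)
Match found at i = 2.

k = 2


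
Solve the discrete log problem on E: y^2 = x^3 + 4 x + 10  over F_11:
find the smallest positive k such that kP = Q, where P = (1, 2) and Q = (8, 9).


Enumerate multiples of P until we hit Q = (8, 9):
  1P = (1, 2)
  2P = (10, 7)
  3P = (9, 7)
  4P = (5, 1)
  5P = (3, 4)
  6P = (8, 2)
  7P = (2, 9)
  8P = (2, 2)
  9P = (8, 9)
Match found at i = 9.

k = 9


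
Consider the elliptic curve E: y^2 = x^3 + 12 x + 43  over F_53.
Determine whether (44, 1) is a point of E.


Check whether y^2 = x^3 + 12 x + 43 (mod 53) for (x, y) = (44, 1).
LHS: y^2 = 1^2 mod 53 = 1
RHS: x^3 + 12 x + 43 = 44^3 + 12*44 + 43 mod 53 = 1
LHS = RHS

Yes, on the curve


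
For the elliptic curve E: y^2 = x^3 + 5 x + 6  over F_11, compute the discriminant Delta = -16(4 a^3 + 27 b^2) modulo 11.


4 a^3 + 27 b^2 = 4*5^3 + 27*6^2 = 500 + 972 = 1472
Delta = -16 * (1472) = -23552
Delta mod 11 = 10

Delta = 10 (mod 11)


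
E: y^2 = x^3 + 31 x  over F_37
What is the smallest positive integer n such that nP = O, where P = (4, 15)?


Compute successive multiples of P until we hit O:
  1P = (4, 15)
  2P = (28, 18)
  3P = (16, 2)
  4P = (21, 25)
  5P = (3, 3)
  6P = (26, 17)
  7P = (33, 16)
  8P = (11, 9)
  ... (continuing to 25P)
  25P = O

ord(P) = 25


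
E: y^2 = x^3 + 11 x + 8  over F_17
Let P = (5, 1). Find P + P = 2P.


Doubling: s = (3 x1^2 + a) / (2 y1)
s = (3*5^2 + 11) / (2*1) mod 17 = 9
x3 = s^2 - 2 x1 mod 17 = 9^2 - 2*5 = 3
y3 = s (x1 - x3) - y1 mod 17 = 9 * (5 - 3) - 1 = 0

2P = (3, 0)


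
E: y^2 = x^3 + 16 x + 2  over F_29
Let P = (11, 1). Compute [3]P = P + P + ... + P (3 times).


k = 3 = 11_2 (binary, LSB first: 11)
Double-and-add from P = (11, 1):
  bit 0 = 1: acc = O + (11, 1) = (11, 1)
  bit 1 = 1: acc = (11, 1) + (8, 2) = (23, 3)

3P = (23, 3)


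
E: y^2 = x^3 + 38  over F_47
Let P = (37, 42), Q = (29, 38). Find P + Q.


P != Q, so use the chord formula.
s = (y2 - y1) / (x2 - x1) = (43) / (39) mod 47 = 24
x3 = s^2 - x1 - x2 mod 47 = 24^2 - 37 - 29 = 40
y3 = s (x1 - x3) - y1 mod 47 = 24 * (37 - 40) - 42 = 27

P + Q = (40, 27)


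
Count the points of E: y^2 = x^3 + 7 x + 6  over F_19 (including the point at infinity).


For each x in F_19, count y with y^2 = x^3 + 7 x + 6 mod 19:
  x = 0: RHS = 6, y in [5, 14]  -> 2 point(s)
  x = 2: RHS = 9, y in [3, 16]  -> 2 point(s)
  x = 3: RHS = 16, y in [4, 15]  -> 2 point(s)
  x = 6: RHS = 17, y in [6, 13]  -> 2 point(s)
  x = 8: RHS = 4, y in [2, 17]  -> 2 point(s)
  x = 9: RHS = 0, y in [0]  -> 1 point(s)
  x = 14: RHS = 17, y in [6, 13]  -> 2 point(s)
  x = 15: RHS = 9, y in [3, 16]  -> 2 point(s)
  x = 18: RHS = 17, y in [6, 13]  -> 2 point(s)
Affine points: 17. Add the point at infinity: total = 18.

#E(F_19) = 18


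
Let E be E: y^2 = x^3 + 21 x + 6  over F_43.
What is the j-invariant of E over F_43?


Delta = -16(4 a^3 + 27 b^2) mod 43 = 22
-1728 * (4 a)^3 = -1728 * (4*21)^3 mod 43 = 21
j = 21 * 22^(-1) mod 43 = 42

j = 42 (mod 43)


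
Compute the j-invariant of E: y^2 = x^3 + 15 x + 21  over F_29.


Delta = -16(4 a^3 + 27 b^2) mod 29 = 10
-1728 * (4 a)^3 = -1728 * (4*15)^3 mod 29 = 9
j = 9 * 10^(-1) mod 29 = 27

j = 27 (mod 29)


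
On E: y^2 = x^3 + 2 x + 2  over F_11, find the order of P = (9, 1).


Compute successive multiples of P until we hit O:
  1P = (9, 1)
  2P = (9, 10)
  3P = O

ord(P) = 3


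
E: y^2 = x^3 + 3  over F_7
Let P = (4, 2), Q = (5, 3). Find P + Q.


P != Q, so use the chord formula.
s = (y2 - y1) / (x2 - x1) = (1) / (1) mod 7 = 1
x3 = s^2 - x1 - x2 mod 7 = 1^2 - 4 - 5 = 6
y3 = s (x1 - x3) - y1 mod 7 = 1 * (4 - 6) - 2 = 3

P + Q = (6, 3)


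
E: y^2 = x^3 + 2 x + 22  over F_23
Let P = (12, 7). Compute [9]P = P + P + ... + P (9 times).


k = 9 = 1001_2 (binary, LSB first: 1001)
Double-and-add from P = (12, 7):
  bit 0 = 1: acc = O + (12, 7) = (12, 7)
  bit 1 = 0: acc unchanged = (12, 7)
  bit 2 = 0: acc unchanged = (12, 7)
  bit 3 = 1: acc = (12, 7) + (4, 18) = (15, 0)

9P = (15, 0)


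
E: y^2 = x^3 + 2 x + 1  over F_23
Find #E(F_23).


For each x in F_23, count y with y^2 = x^3 + 2 x + 1 mod 23:
  x = 0: RHS = 1, y in [1, 22]  -> 2 point(s)
  x = 1: RHS = 4, y in [2, 21]  -> 2 point(s)
  x = 2: RHS = 13, y in [6, 17]  -> 2 point(s)
  x = 4: RHS = 4, y in [2, 21]  -> 2 point(s)
  x = 7: RHS = 13, y in [6, 17]  -> 2 point(s)
  x = 8: RHS = 0, y in [0]  -> 1 point(s)
  x = 9: RHS = 12, y in [9, 14]  -> 2 point(s)
  x = 10: RHS = 9, y in [3, 20]  -> 2 point(s)
  x = 13: RHS = 16, y in [4, 19]  -> 2 point(s)
  x = 14: RHS = 13, y in [6, 17]  -> 2 point(s)
  x = 15: RHS = 2, y in [5, 18]  -> 2 point(s)
  x = 16: RHS = 12, y in [9, 14]  -> 2 point(s)
  x = 17: RHS = 3, y in [7, 16]  -> 2 point(s)
  x = 18: RHS = 4, y in [2, 21]  -> 2 point(s)
  x = 21: RHS = 12, y in [9, 14]  -> 2 point(s)
Affine points: 29. Add the point at infinity: total = 30.

#E(F_23) = 30


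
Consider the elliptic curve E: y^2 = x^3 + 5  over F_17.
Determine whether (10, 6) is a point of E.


Check whether y^2 = x^3 + 0 x + 5 (mod 17) for (x, y) = (10, 6).
LHS: y^2 = 6^2 mod 17 = 2
RHS: x^3 + 0 x + 5 = 10^3 + 0*10 + 5 mod 17 = 2
LHS = RHS

Yes, on the curve


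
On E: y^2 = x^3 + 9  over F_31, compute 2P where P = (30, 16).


Doubling: s = (3 x1^2 + a) / (2 y1)
s = (3*30^2 + 0) / (2*16) mod 31 = 3
x3 = s^2 - 2 x1 mod 31 = 3^2 - 2*30 = 11
y3 = s (x1 - x3) - y1 mod 31 = 3 * (30 - 11) - 16 = 10

2P = (11, 10)


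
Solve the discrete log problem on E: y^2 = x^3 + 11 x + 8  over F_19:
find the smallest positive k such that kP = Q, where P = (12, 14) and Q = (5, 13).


Enumerate multiples of P until we hit Q = (5, 13):
  1P = (12, 14)
  2P = (6, 9)
  3P = (17, 4)
  4P = (13, 7)
  5P = (5, 13)
Match found at i = 5.

k = 5


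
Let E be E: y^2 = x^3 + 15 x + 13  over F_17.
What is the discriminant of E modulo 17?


4 a^3 + 27 b^2 = 4*15^3 + 27*13^2 = 13500 + 4563 = 18063
Delta = -16 * (18063) = -289008
Delta mod 17 = 9

Delta = 9 (mod 17)


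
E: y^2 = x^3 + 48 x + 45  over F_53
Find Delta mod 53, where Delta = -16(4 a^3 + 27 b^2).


4 a^3 + 27 b^2 = 4*48^3 + 27*45^2 = 442368 + 54675 = 497043
Delta = -16 * (497043) = -7952688
Delta mod 53 = 15

Delta = 15 (mod 53)


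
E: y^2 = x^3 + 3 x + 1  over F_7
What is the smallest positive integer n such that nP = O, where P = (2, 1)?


Compute successive multiples of P until we hit O:
  1P = (2, 1)
  2P = (5, 1)
  3P = (0, 6)
  4P = (6, 2)
  5P = (3, 4)
  6P = (4, 0)
  7P = (3, 3)
  8P = (6, 5)
  ... (continuing to 12P)
  12P = O

ord(P) = 12


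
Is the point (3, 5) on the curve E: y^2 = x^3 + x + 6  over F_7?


Check whether y^2 = x^3 + 1 x + 6 (mod 7) for (x, y) = (3, 5).
LHS: y^2 = 5^2 mod 7 = 4
RHS: x^3 + 1 x + 6 = 3^3 + 1*3 + 6 mod 7 = 1
LHS != RHS

No, not on the curve


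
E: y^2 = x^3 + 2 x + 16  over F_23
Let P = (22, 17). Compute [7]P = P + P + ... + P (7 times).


k = 7 = 111_2 (binary, LSB first: 111)
Double-and-add from P = (22, 17):
  bit 0 = 1: acc = O + (22, 17) = (22, 17)
  bit 1 = 1: acc = (22, 17) + (10, 1) = (3, 16)
  bit 2 = 1: acc = (3, 16) + (11, 9) = (13, 10)

7P = (13, 10)


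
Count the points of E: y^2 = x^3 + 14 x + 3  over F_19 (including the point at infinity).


For each x in F_19, count y with y^2 = x^3 + 14 x + 3 mod 19:
  x = 2: RHS = 1, y in [1, 18]  -> 2 point(s)
  x = 4: RHS = 9, y in [3, 16]  -> 2 point(s)
  x = 7: RHS = 7, y in [8, 11]  -> 2 point(s)
  x = 8: RHS = 0, y in [0]  -> 1 point(s)
  x = 11: RHS = 6, y in [5, 14]  -> 2 point(s)
  x = 13: RHS = 7, y in [8, 11]  -> 2 point(s)
  x = 14: RHS = 17, y in [6, 13]  -> 2 point(s)
  x = 15: RHS = 16, y in [4, 15]  -> 2 point(s)
  x = 17: RHS = 5, y in [9, 10]  -> 2 point(s)
  x = 18: RHS = 7, y in [8, 11]  -> 2 point(s)
Affine points: 19. Add the point at infinity: total = 20.

#E(F_19) = 20
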